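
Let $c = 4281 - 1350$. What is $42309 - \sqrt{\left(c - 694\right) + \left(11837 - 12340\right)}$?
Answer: $42309 - 17 \sqrt{6} \approx 42267.0$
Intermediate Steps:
$c = 2931$
$42309 - \sqrt{\left(c - 694\right) + \left(11837 - 12340\right)} = 42309 - \sqrt{\left(2931 - 694\right) + \left(11837 - 12340\right)} = 42309 - \sqrt{2237 + \left(11837 - 12340\right)} = 42309 - \sqrt{2237 - 503} = 42309 - \sqrt{1734} = 42309 - 17 \sqrt{6}$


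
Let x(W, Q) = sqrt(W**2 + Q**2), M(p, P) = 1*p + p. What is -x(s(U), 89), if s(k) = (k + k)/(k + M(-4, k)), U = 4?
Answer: -5*sqrt(317) ≈ -89.022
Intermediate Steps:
M(p, P) = 2*p (M(p, P) = p + p = 2*p)
s(k) = 2*k/(-8 + k) (s(k) = (k + k)/(k + 2*(-4)) = (2*k)/(k - 8) = (2*k)/(-8 + k) = 2*k/(-8 + k))
x(W, Q) = sqrt(Q**2 + W**2)
-x(s(U), 89) = -sqrt(89**2 + (2*4/(-8 + 4))**2) = -sqrt(7921 + (2*4/(-4))**2) = -sqrt(7921 + (2*4*(-1/4))**2) = -sqrt(7921 + (-2)**2) = -sqrt(7921 + 4) = -sqrt(7925) = -5*sqrt(317)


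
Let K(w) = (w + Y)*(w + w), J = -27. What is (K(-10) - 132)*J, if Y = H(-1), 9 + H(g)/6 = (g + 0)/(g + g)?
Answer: -29376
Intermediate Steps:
H(g) = -51 (H(g) = -54 + 6*((g + 0)/(g + g)) = -54 + 6*(g/((2*g))) = -54 + 6*(g*(1/(2*g))) = -54 + 6*(½) = -54 + 3 = -51)
Y = -51
K(w) = 2*w*(-51 + w) (K(w) = (w - 51)*(w + w) = (-51 + w)*(2*w) = 2*w*(-51 + w))
(K(-10) - 132)*J = (2*(-10)*(-51 - 10) - 132)*(-27) = (2*(-10)*(-61) - 132)*(-27) = (1220 - 132)*(-27) = 1088*(-27) = -29376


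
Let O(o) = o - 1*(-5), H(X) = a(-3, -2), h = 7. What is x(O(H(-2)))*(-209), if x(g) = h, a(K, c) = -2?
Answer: -1463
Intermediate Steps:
H(X) = -2
O(o) = 5 + o (O(o) = o + 5 = 5 + o)
x(g) = 7
x(O(H(-2)))*(-209) = 7*(-209) = -1463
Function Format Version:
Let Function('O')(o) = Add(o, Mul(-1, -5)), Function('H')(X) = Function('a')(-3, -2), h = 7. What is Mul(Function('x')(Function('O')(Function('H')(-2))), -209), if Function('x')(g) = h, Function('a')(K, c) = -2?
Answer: -1463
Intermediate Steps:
Function('H')(X) = -2
Function('O')(o) = Add(5, o) (Function('O')(o) = Add(o, 5) = Add(5, o))
Function('x')(g) = 7
Mul(Function('x')(Function('O')(Function('H')(-2))), -209) = Mul(7, -209) = -1463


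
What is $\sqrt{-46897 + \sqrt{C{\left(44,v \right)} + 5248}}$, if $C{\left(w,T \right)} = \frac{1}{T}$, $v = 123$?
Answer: $\frac{\sqrt{-709504713 + 123 \sqrt{79397115}}}{123} \approx 216.39 i$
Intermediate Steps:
$\sqrt{-46897 + \sqrt{C{\left(44,v \right)} + 5248}} = \sqrt{-46897 + \sqrt{\frac{1}{123} + 5248}} = \sqrt{-46897 + \sqrt{\frac{645505}{123}}} = \sqrt{-46897 + \frac{\sqrt{79397115}}{123}}$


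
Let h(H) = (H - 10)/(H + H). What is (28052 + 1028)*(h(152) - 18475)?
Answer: -10207548915/19 ≈ -5.3724e+8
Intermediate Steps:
h(H) = (-10 + H)/(2*H) (h(H) = (-10 + H)/((2*H)) = (-10 + H)*(1/(2*H)) = (-10 + H)/(2*H))
(28052 + 1028)*(h(152) - 18475) = (28052 + 1028)*((½)*(-10 + 152)/152 - 18475) = 29080*((½)*(1/152)*142 - 18475) = 29080*(71/152 - 18475) = 29080*(-2808129/152) = -10207548915/19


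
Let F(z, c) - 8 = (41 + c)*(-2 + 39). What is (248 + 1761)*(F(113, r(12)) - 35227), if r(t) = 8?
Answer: -67112654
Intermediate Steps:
F(z, c) = 1525 + 37*c (F(z, c) = 8 + (41 + c)*(-2 + 39) = 8 + (41 + c)*37 = 8 + (1517 + 37*c) = 1525 + 37*c)
(248 + 1761)*(F(113, r(12)) - 35227) = (248 + 1761)*((1525 + 37*8) - 35227) = 2009*((1525 + 296) - 35227) = 2009*(1821 - 35227) = 2009*(-33406) = -67112654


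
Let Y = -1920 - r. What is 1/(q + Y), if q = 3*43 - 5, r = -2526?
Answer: 1/730 ≈ 0.0013699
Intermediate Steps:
q = 124 (q = 129 - 5 = 124)
Y = 606 (Y = -1920 - 1*(-2526) = -1920 + 2526 = 606)
1/(q + Y) = 1/(124 + 606) = 1/730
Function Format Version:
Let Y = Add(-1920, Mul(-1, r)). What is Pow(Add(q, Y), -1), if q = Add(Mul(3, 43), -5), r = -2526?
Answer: Rational(1, 730) ≈ 0.0013699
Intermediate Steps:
q = 124 (q = Add(129, -5) = 124)
Y = 606 (Y = Add(-1920, Mul(-1, -2526)) = Add(-1920, 2526) = 606)
Pow(Add(q, Y), -1) = Pow(Add(124, 606), -1) = Pow(730, -1) = Rational(1, 730)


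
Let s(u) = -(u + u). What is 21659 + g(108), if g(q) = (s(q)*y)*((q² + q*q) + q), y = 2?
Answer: -10102693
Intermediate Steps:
s(u) = -2*u
g(q) = -4*q*(q + 2*q²) (g(q) = (-2*q*2)*((q² + q*q) + q) = (-4*q)*((q² + q²) + q) = (-4*q)*(2*q² + q) = (-4*q)*(q + 2*q²) = -4*q*(q + 2*q²))
21659 + g(108) = 21659 + 108²*(-4 - 8*108) = 21659 + 11664*(-4 - 864) = 21659 + 11664*(-868) = 21659 - 10124352 = -10102693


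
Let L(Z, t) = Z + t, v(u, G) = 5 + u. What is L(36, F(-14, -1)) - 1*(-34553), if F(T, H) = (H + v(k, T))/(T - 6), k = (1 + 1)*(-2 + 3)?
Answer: 345887/10 ≈ 34589.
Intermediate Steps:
k = 2 (k = 2*1 = 2)
F(T, H) = (7 + H)/(-6 + T) (F(T, H) = (H + (5 + 2))/(T - 6) = (H + 7)/(-6 + T) = (7 + H)/(-6 + T))
L(36, F(-14, -1)) - 1*(-34553) = (36 + (7 - 1)/(-6 - 14)) - 1*(-34553) = (36 + 6/(-20)) + 34553 = (36 - 1/20*6) + 34553 = (36 - 3/10) + 34553 = 357/10 + 34553 = 345887/10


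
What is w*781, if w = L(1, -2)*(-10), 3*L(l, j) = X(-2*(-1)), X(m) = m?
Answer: -15620/3 ≈ -5206.7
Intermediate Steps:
L(l, j) = ⅔ (L(l, j) = (-2*(-1))/3 = (⅓)*2 = ⅔)
w = -20/3 (w = (⅔)*(-10) = -20/3 ≈ -6.6667)
w*781 = -20/3*781 = -15620/3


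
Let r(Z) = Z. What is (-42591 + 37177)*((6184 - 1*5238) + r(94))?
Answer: -5630560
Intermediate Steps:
(-42591 + 37177)*((6184 - 1*5238) + r(94)) = (-42591 + 37177)*((6184 - 1*5238) + 94) = -5414*((6184 - 5238) + 94) = -5414*(946 + 94) = -5414*1040 = -5630560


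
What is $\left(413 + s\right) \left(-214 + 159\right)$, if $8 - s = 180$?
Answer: $-13255$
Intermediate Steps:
$s = -172$ ($s = 8 - 180 = -172$)
$\left(413 + s\right) \left(-214 + 159\right) = \left(413 - 172\right) \left(-214 + 159\right) = 241 \left(-55\right) = -13255$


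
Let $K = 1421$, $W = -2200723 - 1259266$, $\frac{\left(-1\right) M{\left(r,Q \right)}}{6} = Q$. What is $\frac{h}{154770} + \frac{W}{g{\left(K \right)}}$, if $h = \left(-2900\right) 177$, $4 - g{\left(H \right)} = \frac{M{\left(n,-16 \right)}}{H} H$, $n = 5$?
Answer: $\frac{17848509131}{474628} \approx 37605.0$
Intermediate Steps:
$M{\left(r,Q \right)} = - 6 Q$
$W = -3459989$
$g{\left(H \right)} = -92$ ($g{\left(H \right)} = 4 - \frac{\left(-6\right) \left(-16\right)}{H} H = 4 - \frac{96}{H} H = 4 - 96 = -92$)
$h = -513300$
$\frac{h}{154770} + \frac{W}{g{\left(K \right)}} = - \frac{513300}{154770} - \frac{3459989}{-92} = \left(-513300\right) \frac{1}{154770} - - \frac{3459989}{92} = - \frac{17110}{5159} + \frac{3459989}{92} = \frac{17848509131}{474628}$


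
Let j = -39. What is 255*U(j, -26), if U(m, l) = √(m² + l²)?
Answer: 3315*√13 ≈ 11952.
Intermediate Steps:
U(m, l) = √(l² + m²)
255*U(j, -26) = 255*√((-26)² + (-39)²) = 255*√(676 + 1521) = 255*√2197 = 255*(13*√13) = 3315*√13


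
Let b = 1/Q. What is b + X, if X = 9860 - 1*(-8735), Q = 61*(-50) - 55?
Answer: 57737474/3105 ≈ 18595.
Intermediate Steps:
Q = -3105 (Q = -3050 - 55 = -3105)
X = 18595 (X = 9860 + 8735 = 18595)
b = -1/3105 (b = 1/(-3105) = -1/3105 ≈ -0.00032206)
b + X = -1/3105 + 18595 = 57737474/3105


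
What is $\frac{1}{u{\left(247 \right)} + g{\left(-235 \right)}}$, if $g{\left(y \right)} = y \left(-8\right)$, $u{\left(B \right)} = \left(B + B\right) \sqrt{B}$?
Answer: $- \frac{470}{14185623} + \frac{247 \sqrt{247}}{28371246} \approx 0.00010369$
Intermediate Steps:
$u{\left(B \right)} = 2 B^{\frac{3}{2}}$ ($u{\left(B \right)} = 2 B \sqrt{B} = 2 B^{\frac{3}{2}}$)
$g{\left(y \right)} = - 8 y$
$\frac{1}{u{\left(247 \right)} + g{\left(-235 \right)}} = \frac{1}{2 \cdot 247^{\frac{3}{2}} - -1880} = \frac{1}{2 \cdot 247 \sqrt{247} + 1880} = \frac{1}{494 \sqrt{247} + 1880} = \frac{1}{1880 + 494 \sqrt{247}}$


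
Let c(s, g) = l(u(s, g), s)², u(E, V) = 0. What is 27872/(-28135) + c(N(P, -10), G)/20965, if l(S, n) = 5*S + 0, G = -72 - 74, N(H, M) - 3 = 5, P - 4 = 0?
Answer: -27872/28135 ≈ -0.99065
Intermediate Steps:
P = 4 (P = 4 + 0 = 4)
N(H, M) = 8 (N(H, M) = 3 + 5 = 8)
G = -146
l(S, n) = 5*S
c(s, g) = 0 (c(s, g) = (5*0)² = 0² = 0)
27872/(-28135) + c(N(P, -10), G)/20965 = 27872/(-28135) + 0/20965 = 27872*(-1/28135) + 0*(1/20965) = -27872/28135 + 0 = -27872/28135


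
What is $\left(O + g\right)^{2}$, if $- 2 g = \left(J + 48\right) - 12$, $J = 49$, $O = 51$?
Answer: $\frac{289}{4} \approx 72.25$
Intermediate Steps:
$g = - \frac{85}{2}$ ($g = - \frac{\left(49 + 48\right) - 12}{2} = - \frac{97 - 12}{2} = \left(- \frac{1}{2}\right) 85 = - \frac{85}{2} \approx -42.5$)
$\left(O + g\right)^{2} = \left(51 - \frac{85}{2}\right)^{2} = \left(\frac{17}{2}\right)^{2} = \frac{289}{4}$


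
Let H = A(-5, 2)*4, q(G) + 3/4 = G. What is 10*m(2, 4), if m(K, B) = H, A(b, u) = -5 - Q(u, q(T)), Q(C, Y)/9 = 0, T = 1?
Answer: -200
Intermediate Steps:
q(G) = -3/4 + G
Q(C, Y) = 0 (Q(C, Y) = 9*0 = 0)
A(b, u) = -5 (A(b, u) = -5 - 1*0 = -5 + 0 = -5)
H = -20 (H = -5*4 = -20)
m(K, B) = -20
10*m(2, 4) = 10*(-20) = -200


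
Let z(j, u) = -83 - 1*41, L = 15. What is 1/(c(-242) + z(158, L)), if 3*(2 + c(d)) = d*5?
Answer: -3/1588 ≈ -0.0018892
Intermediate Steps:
z(j, u) = -124 (z(j, u) = -83 - 41 = -124)
c(d) = -2 + 5*d/3 (c(d) = -2 + (d*5)/3 = -2 + (5*d)/3 = -2 + 5*d/3)
1/(c(-242) + z(158, L)) = 1/((-2 + (5/3)*(-242)) - 124) = 1/((-2 - 1210/3) - 124) = 1/(-1216/3 - 124) = 1/(-1588/3) = -3/1588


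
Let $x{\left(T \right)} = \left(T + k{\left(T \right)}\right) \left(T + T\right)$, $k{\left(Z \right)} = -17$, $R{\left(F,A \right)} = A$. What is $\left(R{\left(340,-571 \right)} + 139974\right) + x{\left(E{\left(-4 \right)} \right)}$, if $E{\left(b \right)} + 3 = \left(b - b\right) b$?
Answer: $139523$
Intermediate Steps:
$E{\left(b \right)} = -3$ ($E{\left(b \right)} = -3 + \left(b - b\right) b = -3 + 0 b = -3 + 0 = -3$)
$x{\left(T \right)} = 2 T \left(-17 + T\right)$ ($x{\left(T \right)} = \left(T - 17\right) \left(T + T\right) = \left(-17 + T\right) 2 T = 2 T \left(-17 + T\right)$)
$\left(R{\left(340,-571 \right)} + 139974\right) + x{\left(E{\left(-4 \right)} \right)} = \left(-571 + 139974\right) + 2 \left(-3\right) \left(-17 - 3\right) = 139403 + 2 \left(-3\right) \left(-20\right) = 139403 + 120 = 139523$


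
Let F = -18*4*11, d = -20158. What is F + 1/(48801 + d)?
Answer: -22685255/28643 ≈ -792.00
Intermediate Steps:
F = -792 (F = -72*11 = -792)
F + 1/(48801 + d) = -792 + 1/(48801 - 20158) = -792 + 1/28643 = -22685255/28643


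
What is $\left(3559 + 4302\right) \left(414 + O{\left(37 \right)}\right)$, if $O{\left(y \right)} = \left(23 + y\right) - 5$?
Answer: $3686809$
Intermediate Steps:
$O{\left(y \right)} = 18 + y$
$\left(3559 + 4302\right) \left(414 + O{\left(37 \right)}\right) = \left(3559 + 4302\right) \left(414 + \left(18 + 37\right)\right) = 7861 \left(414 + 55\right) = 7861 \cdot 469 = 3686809$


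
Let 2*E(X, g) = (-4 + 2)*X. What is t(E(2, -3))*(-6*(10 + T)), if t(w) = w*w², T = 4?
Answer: 672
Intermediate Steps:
E(X, g) = -X (E(X, g) = ((-4 + 2)*X)/2 = (-2*X)/2 = -X)
t(w) = w³
t(E(2, -3))*(-6*(10 + T)) = (-1*2)³*(-6*(10 + 4)) = (-2)³*(-6*14) = -8*(-84) = 672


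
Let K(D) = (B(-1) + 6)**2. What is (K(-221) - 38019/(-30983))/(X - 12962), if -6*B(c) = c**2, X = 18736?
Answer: 39322859/6440250312 ≈ 0.0061058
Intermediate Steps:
B(c) = -c**2/6
K(D) = 1225/36 (K(D) = (-1/6*(-1)**2 + 6)**2 = (-1/6*1 + 6)**2 = (-1/6 + 6)**2 = (35/6)**2 = 1225/36)
(K(-221) - 38019/(-30983))/(X - 12962) = (1225/36 - 38019/(-30983))/(18736 - 12962) = (1225/36 - 38019*(-1/30983))/5774 = (1225/36 + 38019/30983)*(1/5774) = (39322859/1115388)*(1/5774) = 39322859/6440250312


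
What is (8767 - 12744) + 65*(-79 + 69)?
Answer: -4627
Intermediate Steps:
(8767 - 12744) + 65*(-79 + 69) = -3977 + 65*(-10) = -3977 - 650 = -4627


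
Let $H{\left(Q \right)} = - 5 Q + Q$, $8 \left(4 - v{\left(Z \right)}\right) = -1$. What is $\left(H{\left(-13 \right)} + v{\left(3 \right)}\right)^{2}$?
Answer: $\frac{201601}{64} \approx 3150.0$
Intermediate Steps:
$v{\left(Z \right)} = \frac{33}{8}$ ($v{\left(Z \right)} = 4 - - \frac{1}{8} = 4 + \frac{1}{8} = \frac{33}{8}$)
$H{\left(Q \right)} = - 4 Q$
$\left(H{\left(-13 \right)} + v{\left(3 \right)}\right)^{2} = \left(\left(-4\right) \left(-13\right) + \frac{33}{8}\right)^{2} = \left(52 + \frac{33}{8}\right)^{2} = \left(\frac{449}{8}\right)^{2} = \frac{201601}{64}$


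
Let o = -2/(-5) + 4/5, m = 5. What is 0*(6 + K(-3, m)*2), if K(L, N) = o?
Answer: 0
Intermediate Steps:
o = 6/5 (o = -2*(-1/5) + 4*(1/5) = 2/5 + 4/5 = 6/5 ≈ 1.2000)
K(L, N) = 6/5
0*(6 + K(-3, m)*2) = 0*(6 + (6/5)*2) = 0*(6 + 12/5) = 0*(42/5) = 0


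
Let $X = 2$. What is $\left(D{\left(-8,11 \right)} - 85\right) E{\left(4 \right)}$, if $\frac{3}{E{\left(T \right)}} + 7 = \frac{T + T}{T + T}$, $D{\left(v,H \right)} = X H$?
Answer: $\frac{63}{2} \approx 31.5$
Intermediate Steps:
$D{\left(v,H \right)} = 2 H$
$E{\left(T \right)} = - \frac{1}{2}$ ($E{\left(T \right)} = \frac{3}{-7 + \frac{T + T}{T + T}} = \frac{3}{-7 + \frac{2 T}{2 T}} = \frac{3}{-7 + 2 T \frac{1}{2 T}} = \frac{3}{-7 + 1} = \frac{3}{-6} = 3 \left(- \frac{1}{6}\right) = - \frac{1}{2}$)
$\left(D{\left(-8,11 \right)} - 85\right) E{\left(4 \right)} = \left(2 \cdot 11 - 85\right) \left(- \frac{1}{2}\right) = \left(22 - 85\right) \left(- \frac{1}{2}\right) = \left(-63\right) \left(- \frac{1}{2}\right) = \frac{63}{2}$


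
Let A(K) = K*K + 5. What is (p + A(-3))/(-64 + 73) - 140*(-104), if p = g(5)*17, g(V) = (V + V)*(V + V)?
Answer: 132754/9 ≈ 14750.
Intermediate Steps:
g(V) = 4*V² (g(V) = (2*V)*(2*V) = 4*V²)
A(K) = 5 + K² (A(K) = K² + 5 = 5 + K²)
p = 1700 (p = (4*5²)*17 = (4*25)*17 = 100*17 = 1700)
(p + A(-3))/(-64 + 73) - 140*(-104) = (1700 + (5 + (-3)²))/(-64 + 73) - 140*(-104) = (1700 + (5 + 9))/9 + 14560 = (1700 + 14)*(⅑) + 14560 = 1714*(⅑) + 14560 = 1714/9 + 14560 = 132754/9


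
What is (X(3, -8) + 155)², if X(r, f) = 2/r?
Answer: 218089/9 ≈ 24232.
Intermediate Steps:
(X(3, -8) + 155)² = (2/3 + 155)² = (2*(⅓) + 155)² = (⅔ + 155)² = (467/3)² = 218089/9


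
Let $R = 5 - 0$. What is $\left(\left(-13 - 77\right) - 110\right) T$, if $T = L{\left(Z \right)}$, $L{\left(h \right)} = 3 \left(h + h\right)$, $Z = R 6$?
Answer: $-36000$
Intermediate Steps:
$R = 5$ ($R = 5 + 0 = 5$)
$Z = 30$ ($Z = 5 \cdot 6 = 30$)
$L{\left(h \right)} = 6 h$ ($L{\left(h \right)} = 3 \cdot 2 h = 6 h$)
$T = 180$ ($T = 6 \cdot 30 = 180$)
$\left(\left(-13 - 77\right) - 110\right) T = \left(\left(-13 - 77\right) - 110\right) 180 = \left(-90 - 110\right) 180 = \left(-200\right) 180 = -36000$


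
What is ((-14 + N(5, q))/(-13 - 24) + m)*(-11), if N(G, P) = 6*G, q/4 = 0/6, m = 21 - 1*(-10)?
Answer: -12441/37 ≈ -336.24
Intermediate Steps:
m = 31 (m = 21 + 10 = 31)
q = 0 (q = 4*(0/6) = 4*(0*(⅙)) = 4*0 = 0)
((-14 + N(5, q))/(-13 - 24) + m)*(-11) = ((-14 + 6*5)/(-13 - 24) + 31)*(-11) = ((-14 + 30)/(-37) + 31)*(-11) = (16*(-1/37) + 31)*(-11) = (-16/37 + 31)*(-11) = (1131/37)*(-11) = -12441/37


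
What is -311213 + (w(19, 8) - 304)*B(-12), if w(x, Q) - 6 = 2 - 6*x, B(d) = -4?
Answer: -309573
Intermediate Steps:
w(x, Q) = 8 - 6*x (w(x, Q) = 6 + (2 - 6*x) = 8 - 6*x)
-311213 + (w(19, 8) - 304)*B(-12) = -311213 + ((8 - 6*19) - 304)*(-4) = -311213 + ((8 - 114) - 304)*(-4) = -311213 + (-106 - 304)*(-4) = -311213 - 410*(-4) = -311213 + 1640 = -309573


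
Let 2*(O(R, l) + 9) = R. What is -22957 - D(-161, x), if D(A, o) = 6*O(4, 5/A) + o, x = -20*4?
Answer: -22835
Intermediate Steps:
O(R, l) = -9 + R/2
x = -80
D(A, o) = -42 + o (D(A, o) = 6*(-9 + (½)*4) + o = 6*(-9 + 2) + o = 6*(-7) + o = -42 + o)
-22957 - D(-161, x) = -22957 - (-42 - 80) = -22957 - 1*(-122) = -22957 + 122 = -22835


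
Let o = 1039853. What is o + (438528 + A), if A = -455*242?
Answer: 1368271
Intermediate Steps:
A = -110110
o + (438528 + A) = 1039853 + (438528 - 110110) = 1039853 + 328418 = 1368271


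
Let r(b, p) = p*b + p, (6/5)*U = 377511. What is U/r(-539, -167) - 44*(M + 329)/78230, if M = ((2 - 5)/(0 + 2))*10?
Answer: 23369258939/7028652580 ≈ 3.3249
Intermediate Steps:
U = 629185/2 (U = (⅚)*377511 = 629185/2 ≈ 3.1459e+5)
r(b, p) = p + b*p (r(b, p) = b*p + p = p + b*p)
M = -15 (M = -3/2*10 = -15)
U/r(-539, -167) - 44*(M + 329)/78230 = 629185/(2*((-167*(1 - 539)))) - 44*(-15 + 329)/78230 = 629185/(2*((-167*(-538)))) - 44*314*(1/78230) = (629185/2)/89846 - 13816*1/78230 = (629185/2)*(1/89846) - 6908/39115 = 629185/179692 - 6908/39115 = 23369258939/7028652580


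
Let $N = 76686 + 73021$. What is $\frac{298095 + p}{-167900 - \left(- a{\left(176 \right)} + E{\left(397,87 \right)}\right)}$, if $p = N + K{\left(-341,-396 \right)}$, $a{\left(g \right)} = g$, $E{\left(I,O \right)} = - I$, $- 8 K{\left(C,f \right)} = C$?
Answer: $- \frac{3582757}{1338616} \approx -2.6765$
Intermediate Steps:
$K{\left(C,f \right)} = - \frac{C}{8}$
$N = 149707$
$p = \frac{1197997}{8}$ ($p = 149707 - - \frac{341}{8} = 149707 + \frac{341}{8} = \frac{1197997}{8} \approx 1.4975 \cdot 10^{5}$)
$\frac{298095 + p}{-167900 - \left(- a{\left(176 \right)} + E{\left(397,87 \right)}\right)} = \frac{298095 + \frac{1197997}{8}}{-167900 - \left(-176 - 397\right)} = \frac{3582757}{8 \left(-167900 + \left(176 - -397\right)\right)} = \frac{3582757}{8 \left(-167900 + \left(176 + 397\right)\right)} = \frac{3582757}{8 \left(-167900 + 573\right)} = \frac{3582757}{8 \left(-167327\right)} = \frac{3582757}{8} \left(- \frac{1}{167327}\right) = - \frac{3582757}{1338616}$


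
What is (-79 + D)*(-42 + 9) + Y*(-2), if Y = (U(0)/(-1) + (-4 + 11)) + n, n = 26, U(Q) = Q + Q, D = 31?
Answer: 1518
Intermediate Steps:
U(Q) = 2*Q
Y = 33 (Y = ((2*0)/(-1) + (-4 + 11)) + 26 = (0*(-1) + 7) + 26 = (0 + 7) + 26 = 7 + 26 = 33)
(-79 + D)*(-42 + 9) + Y*(-2) = (-79 + 31)*(-42 + 9) + 33*(-2) = -48*(-33) - 66 = 1584 - 66 = 1518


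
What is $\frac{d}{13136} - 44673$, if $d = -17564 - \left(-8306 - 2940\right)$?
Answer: $- \frac{293415423}{6568} \approx -44674.0$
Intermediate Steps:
$d = -6318$ ($d = -17564 - -11246 = -17564 + 11246 = -6318$)
$\frac{d}{13136} - 44673 = - \frac{6318}{13136} - 44673 = \left(-6318\right) \frac{1}{13136} - 44673 = - \frac{3159}{6568} - 44673 = - \frac{293415423}{6568}$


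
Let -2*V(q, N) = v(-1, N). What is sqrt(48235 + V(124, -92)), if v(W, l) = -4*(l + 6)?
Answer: sqrt(48063) ≈ 219.23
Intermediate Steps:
v(W, l) = -24 - 4*l (v(W, l) = -4*(6 + l) = -24 - 4*l)
V(q, N) = 12 + 2*N (V(q, N) = -(-24 - 4*N)/2 = 12 + 2*N)
sqrt(48235 + V(124, -92)) = sqrt(48235 + (12 + 2*(-92))) = sqrt(48235 + (12 - 184)) = sqrt(48235 - 172) = sqrt(48063)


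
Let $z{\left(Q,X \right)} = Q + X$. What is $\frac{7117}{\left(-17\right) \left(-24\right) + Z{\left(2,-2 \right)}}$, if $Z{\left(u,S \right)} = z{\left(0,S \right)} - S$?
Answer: $\frac{7117}{408} \approx 17.444$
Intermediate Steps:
$Z{\left(u,S \right)} = 0$ ($Z{\left(u,S \right)} = \left(0 + S\right) - S = S - S = 0$)
$\frac{7117}{\left(-17\right) \left(-24\right) + Z{\left(2,-2 \right)}} = \frac{7117}{\left(-17\right) \left(-24\right) + 0} = \frac{7117}{408 + 0} = \frac{7117}{408}$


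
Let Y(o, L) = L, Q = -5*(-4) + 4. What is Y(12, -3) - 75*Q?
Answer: -1803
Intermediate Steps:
Q = 24 (Q = 20 + 4 = 24)
Y(12, -3) - 75*Q = -3 - 75*24 = -3 - 1800 = -1803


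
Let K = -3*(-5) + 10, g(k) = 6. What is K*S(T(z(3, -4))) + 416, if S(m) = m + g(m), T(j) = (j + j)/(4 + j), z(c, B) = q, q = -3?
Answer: 416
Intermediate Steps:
z(c, B) = -3
K = 25 (K = 15 + 10 = 25)
T(j) = 2*j/(4 + j) (T(j) = (2*j)/(4 + j) = 2*j/(4 + j))
S(m) = 6 + m (S(m) = m + 6 = 6 + m)
K*S(T(z(3, -4))) + 416 = 25*(6 + 2*(-3)/(4 - 3)) + 416 = 25*(6 + 2*(-3)/1) + 416 = 25*(6 + 2*(-3)*1) + 416 = 25*(6 - 6) + 416 = 25*0 + 416 = 0 + 416 = 416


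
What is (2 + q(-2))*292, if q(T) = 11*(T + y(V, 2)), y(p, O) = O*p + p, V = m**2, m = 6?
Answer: 341056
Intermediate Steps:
V = 36 (V = 6**2 = 36)
y(p, O) = p + O*p
q(T) = 1188 + 11*T (q(T) = 11*(T + 36*(1 + 2)) = 11*(T + 36*3) = 11*(T + 108) = 11*(108 + T) = 1188 + 11*T)
(2 + q(-2))*292 = (2 + (1188 + 11*(-2)))*292 = (2 + (1188 - 22))*292 = (2 + 1166)*292 = 1168*292 = 341056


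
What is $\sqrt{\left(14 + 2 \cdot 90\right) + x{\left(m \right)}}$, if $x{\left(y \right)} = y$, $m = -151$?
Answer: $\sqrt{43} \approx 6.5574$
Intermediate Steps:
$\sqrt{\left(14 + 2 \cdot 90\right) + x{\left(m \right)}} = \sqrt{\left(14 + 2 \cdot 90\right) - 151} = \sqrt{\left(14 + 180\right) - 151} = \sqrt{194 - 151} = \sqrt{43}$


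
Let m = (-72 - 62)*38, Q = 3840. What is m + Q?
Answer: -1252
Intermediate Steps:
m = -5092 (m = -134*38 = -5092)
m + Q = -5092 + 3840 = -1252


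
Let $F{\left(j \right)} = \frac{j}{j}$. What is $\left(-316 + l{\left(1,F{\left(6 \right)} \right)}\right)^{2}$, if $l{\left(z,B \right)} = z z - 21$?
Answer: $112896$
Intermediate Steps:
$F{\left(j \right)} = 1$
$l{\left(z,B \right)} = -21 + z^{2}$ ($l{\left(z,B \right)} = z^{2} - 21 = -21 + z^{2}$)
$\left(-316 + l{\left(1,F{\left(6 \right)} \right)}\right)^{2} = \left(-316 - \left(21 - 1^{2}\right)\right)^{2} = \left(-316 + \left(-21 + 1\right)\right)^{2} = \left(-316 - 20\right)^{2} = \left(-336\right)^{2} = 112896$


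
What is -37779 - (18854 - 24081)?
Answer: -32552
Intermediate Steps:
-37779 - (18854 - 24081) = -37779 - 1*(-5227) = -37779 + 5227 = -32552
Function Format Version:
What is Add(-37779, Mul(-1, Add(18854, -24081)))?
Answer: -32552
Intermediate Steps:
Add(-37779, Mul(-1, Add(18854, -24081))) = Add(-37779, Mul(-1, -5227)) = Add(-37779, 5227) = -32552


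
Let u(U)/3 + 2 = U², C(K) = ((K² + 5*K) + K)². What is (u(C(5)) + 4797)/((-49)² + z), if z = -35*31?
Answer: 13728333/658 ≈ 20864.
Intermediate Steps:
z = -1085
C(K) = (K² + 6*K)²
u(U) = -6 + 3*U²
(u(C(5)) + 4797)/((-49)² + z) = ((-6 + 3*(5²*(6 + 5)²)²) + 4797)/((-49)² - 1085) = ((-6 + 3*(25*11²)²) + 4797)/(2401 - 1085) = ((-6 + 3*(25*121)²) + 4797)/1316 = ((-6 + 3*3025²) + 4797)*(1/1316) = ((-6 + 3*9150625) + 4797)*(1/1316) = ((-6 + 27451875) + 4797)*(1/1316) = (27451869 + 4797)*(1/1316) = 27456666*(1/1316) = 13728333/658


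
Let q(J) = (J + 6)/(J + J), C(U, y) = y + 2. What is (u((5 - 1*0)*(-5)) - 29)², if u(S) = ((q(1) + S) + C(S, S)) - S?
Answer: 9409/4 ≈ 2352.3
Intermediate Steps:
C(U, y) = 2 + y
q(J) = (6 + J)/(2*J) (q(J) = (6 + J)/((2*J)) = (6 + J)*(1/(2*J)) = (6 + J)/(2*J))
u(S) = 11/2 + S (u(S) = (((½)*(6 + 1)/1 + S) + (2 + S)) - S = (((½)*1*7 + S) + (2 + S)) - S = ((7/2 + S) + (2 + S)) - S = (11/2 + 2*S) - S = 11/2 + S)
(u((5 - 1*0)*(-5)) - 29)² = ((11/2 + (5 - 1*0)*(-5)) - 29)² = ((11/2 + (5 + 0)*(-5)) - 29)² = ((11/2 + 5*(-5)) - 29)² = ((11/2 - 25) - 29)² = (-39/2 - 29)² = (-97/2)² = 9409/4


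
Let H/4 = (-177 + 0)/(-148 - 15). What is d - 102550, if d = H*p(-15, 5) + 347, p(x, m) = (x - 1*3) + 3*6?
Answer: -102203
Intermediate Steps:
p(x, m) = 15 + x (p(x, m) = (x - 3) + 18 = (-3 + x) + 18 = 15 + x)
H = 708/163 (H = 4*((-177 + 0)/(-148 - 15)) = 4*(-177/(-163)) = 4*(-177*(-1/163)) = 4*(177/163) = 708/163 ≈ 4.3436)
d = 347 (d = 708*(15 - 15)/163 + 347 = (708/163)*0 + 347 = 0 + 347 = 347)
d - 102550 = 347 - 102550 = -102203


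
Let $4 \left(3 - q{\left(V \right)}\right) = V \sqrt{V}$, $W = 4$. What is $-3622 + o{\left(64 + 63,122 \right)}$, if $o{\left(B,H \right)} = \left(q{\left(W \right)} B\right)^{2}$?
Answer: $12507$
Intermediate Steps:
$q{\left(V \right)} = 3 - \frac{V^{\frac{3}{2}}}{4}$ ($q{\left(V \right)} = 3 - \frac{V \sqrt{V}}{4} = 3 - \frac{V^{\frac{3}{2}}}{4}$)
$o{\left(B,H \right)} = B^{2}$ ($o{\left(B,H \right)} = \left(\left(3 - \frac{4^{\frac{3}{2}}}{4}\right) B\right)^{2} = \left(\left(3 - 2\right) B\right)^{2} = \left(1 B\right)^{2} = B^{2}$)
$-3622 + o{\left(64 + 63,122 \right)} = -3622 + \left(64 + 63\right)^{2} = -3622 + 127^{2} = -3622 + 16129 = 12507$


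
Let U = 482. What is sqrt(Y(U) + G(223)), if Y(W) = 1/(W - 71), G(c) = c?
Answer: sqrt(37669794)/411 ≈ 14.933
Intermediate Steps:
Y(W) = 1/(-71 + W)
sqrt(Y(U) + G(223)) = sqrt(1/(-71 + 482) + 223) = sqrt(1/411 + 223) = sqrt(91654/411) = sqrt(37669794)/411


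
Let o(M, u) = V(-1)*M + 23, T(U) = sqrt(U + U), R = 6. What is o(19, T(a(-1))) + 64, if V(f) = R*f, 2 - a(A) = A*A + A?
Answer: -27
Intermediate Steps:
a(A) = 2 - A - A**2 (a(A) = 2 - (A*A + A) = 2 - (A**2 + A) = 2 - (A + A**2) = 2 + (-A - A**2) = 2 - A - A**2)
T(U) = sqrt(2)*sqrt(U) (T(U) = sqrt(2*U) = sqrt(2)*sqrt(U))
V(f) = 6*f
o(M, u) = 23 - 6*M (o(M, u) = (6*(-1))*M + 23 = -6*M + 23 = 23 - 6*M)
o(19, T(a(-1))) + 64 = (23 - 6*19) + 64 = (23 - 114) + 64 = -91 + 64 = -27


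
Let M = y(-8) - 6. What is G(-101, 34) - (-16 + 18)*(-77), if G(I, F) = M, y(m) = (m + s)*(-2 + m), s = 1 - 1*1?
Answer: 228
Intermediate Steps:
s = 0 (s = 1 - 1 = 0)
y(m) = m*(-2 + m) (y(m) = (m + 0)*(-2 + m) = m*(-2 + m))
M = 74 (M = -8*(-2 - 8) - 6 = -8*(-10) - 6 = 80 - 6 = 74)
G(I, F) = 74
G(-101, 34) - (-16 + 18)*(-77) = 74 - (-16 + 18)*(-77) = 74 - 2*(-77) = 74 - 1*(-154) = 74 + 154 = 228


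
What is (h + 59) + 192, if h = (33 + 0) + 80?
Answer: 364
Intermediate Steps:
h = 113 (h = 33 + 80 = 113)
(h + 59) + 192 = (113 + 59) + 192 = 172 + 192 = 364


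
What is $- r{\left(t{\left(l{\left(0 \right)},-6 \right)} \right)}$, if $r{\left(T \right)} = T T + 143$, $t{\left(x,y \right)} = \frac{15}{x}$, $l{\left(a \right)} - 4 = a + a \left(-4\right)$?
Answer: $- \frac{2513}{16} \approx -157.06$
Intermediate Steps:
$l{\left(a \right)} = 4 - 3 a$ ($l{\left(a \right)} = 4 + \left(a + a \left(-4\right)\right) = 4 + \left(a - 4 a\right) = 4 - 3 a$)
$r{\left(T \right)} = 143 + T^{2}$ ($r{\left(T \right)} = T^{2} + 143 = 143 + T^{2}$)
$- r{\left(t{\left(l{\left(0 \right)},-6 \right)} \right)} = - (143 + \left(\frac{15}{4 - 0}\right)^{2}) = - (143 + \left(\frac{15}{4 + 0}\right)^{2}) = - (143 + \left(\frac{15}{4}\right)^{2}) = - (143 + \frac{225}{16}) = \left(-1\right) \frac{2513}{16} = - \frac{2513}{16}$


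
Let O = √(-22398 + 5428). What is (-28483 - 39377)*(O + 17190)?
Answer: -1166513400 - 67860*I*√16970 ≈ -1.1665e+9 - 8.84e+6*I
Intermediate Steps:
O = I*√16970 (O = √(-16970) = I*√16970 ≈ 130.27*I)
(-28483 - 39377)*(O + 17190) = (-28483 - 39377)*(I*√16970 + 17190) = -67860*(17190 + I*√16970) = -1166513400 - 67860*I*√16970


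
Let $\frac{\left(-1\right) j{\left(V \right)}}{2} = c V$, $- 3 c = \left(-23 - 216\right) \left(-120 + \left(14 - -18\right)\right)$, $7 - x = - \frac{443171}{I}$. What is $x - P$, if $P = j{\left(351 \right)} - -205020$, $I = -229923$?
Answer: $- \frac{1178700932594}{229923} \approx -5.1265 \cdot 10^{6}$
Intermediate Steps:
$x = \frac{1166290}{229923}$ ($x = 7 - - \frac{443171}{-229923} = 7 - \left(-443171\right) \left(- \frac{1}{229923}\right) = 7 - \frac{443171}{229923} = \frac{1166290}{229923} \approx 5.0725$)
$c = - \frac{21032}{3}$ ($c = - \frac{\left(-23 - 216\right) \left(-120 + \left(14 - -18\right)\right)}{3} = - \frac{\left(-239\right) \left(-120 + \left(14 + 18\right)\right)}{3} = - \frac{\left(-239\right) \left(-120 + 32\right)}{3} = - \frac{\left(-239\right) \left(-88\right)}{3} = \left(- \frac{1}{3}\right) 21032 = - \frac{21032}{3} \approx -7010.7$)
$j{\left(V \right)} = \frac{42064 V}{3}$ ($j{\left(V \right)} = - 2 \left(- \frac{21032 V}{3}\right) = \frac{42064 V}{3}$)
$P = 5126508$ ($P = \frac{42064}{3} \cdot 351 - -205020 = 4921488 + 205020 = 5126508$)
$x - P = \frac{1166290}{229923} - 5126508 = - \frac{1178700932594}{229923}$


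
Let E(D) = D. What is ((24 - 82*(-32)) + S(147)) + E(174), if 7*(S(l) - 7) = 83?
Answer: 19886/7 ≈ 2840.9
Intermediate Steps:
S(l) = 132/7 (S(l) = 7 + (⅐)*83 = 7 + 83/7 = 132/7)
((24 - 82*(-32)) + S(147)) + E(174) = ((24 - 82*(-32)) + 132/7) + 174 = ((24 + 2624) + 132/7) + 174 = (2648 + 132/7) + 174 = 18668/7 + 174 = 19886/7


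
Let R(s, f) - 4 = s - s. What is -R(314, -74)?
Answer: -4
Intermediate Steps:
R(s, f) = 4 (R(s, f) = 4 + (s - s) = 4 + 0 = 4)
-R(314, -74) = -1*4 = -4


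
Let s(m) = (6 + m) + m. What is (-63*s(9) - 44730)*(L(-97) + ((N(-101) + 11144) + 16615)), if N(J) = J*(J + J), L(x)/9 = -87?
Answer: -2190853476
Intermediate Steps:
L(x) = -783 (L(x) = 9*(-87) = -783)
s(m) = 6 + 2*m
N(J) = 2*J² (N(J) = J*(2*J) = 2*J²)
(-63*s(9) - 44730)*(L(-97) + ((N(-101) + 11144) + 16615)) = (-63*(6 + 2*9) - 44730)*(-783 + ((2*(-101)² + 11144) + 16615)) = (-63*(6 + 18) - 44730)*(-783 + ((2*10201 + 11144) + 16615)) = (-63*24 - 44730)*(-783 + ((20402 + 11144) + 16615)) = (-1512 - 44730)*(-783 + (31546 + 16615)) = -46242*(-783 + 48161) = -46242*47378 = -2190853476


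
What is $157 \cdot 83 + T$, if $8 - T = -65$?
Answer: $13104$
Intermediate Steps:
$T = 73$ ($T = 8 - -65 = 8 + 65 = 73$)
$157 \cdot 83 + T = 157 \cdot 83 + 73 = 13031 + 73 = 13104$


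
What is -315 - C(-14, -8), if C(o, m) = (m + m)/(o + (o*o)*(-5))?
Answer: -156563/497 ≈ -315.02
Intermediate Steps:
C(o, m) = 2*m/(o - 5*o²) (C(o, m) = (2*m)/(o + o²*(-5)) = (2*m)/(o - 5*o²) = 2*m/(o - 5*o²))
-315 - C(-14, -8) = -315 - (-2)*(-8)/((-14)*(-1 + 5*(-14))) = -315 - (-2)*(-8)*(-1)/(14*(-1 - 70)) = -315 - (-2)*(-8)*(-1)/(14*(-71)) = -315 - (-2)*(-8)*(-1)*(-1)/(14*71) = -315 - 1*8/497 = -315 - 8/497 = -156563/497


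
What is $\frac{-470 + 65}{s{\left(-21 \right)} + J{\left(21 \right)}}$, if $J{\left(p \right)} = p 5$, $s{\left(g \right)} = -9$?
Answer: $- \frac{135}{32} \approx -4.2188$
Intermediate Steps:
$J{\left(p \right)} = 5 p$
$\frac{-470 + 65}{s{\left(-21 \right)} + J{\left(21 \right)}} = \frac{-470 + 65}{-9 + 5 \cdot 21} = - \frac{405}{-9 + 105} = - \frac{405}{96} = \left(-405\right) \frac{1}{96} = - \frac{135}{32}$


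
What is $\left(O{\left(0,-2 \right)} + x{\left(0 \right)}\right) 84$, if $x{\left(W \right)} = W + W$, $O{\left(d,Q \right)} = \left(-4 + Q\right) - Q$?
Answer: $-336$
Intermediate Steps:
$O{\left(d,Q \right)} = -4$
$x{\left(W \right)} = 2 W$
$\left(O{\left(0,-2 \right)} + x{\left(0 \right)}\right) 84 = \left(-4 + 2 \cdot 0\right) 84 = \left(-4 + 0\right) 84 = \left(-4\right) 84 = -336$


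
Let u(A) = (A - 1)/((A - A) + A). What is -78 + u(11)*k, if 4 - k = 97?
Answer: -1788/11 ≈ -162.55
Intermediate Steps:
k = -93 (k = 4 - 1*97 = 4 - 97 = -93)
u(A) = (-1 + A)/A (u(A) = (-1 + A)/(0 + A) = (-1 + A)/A)
-78 + u(11)*k = -78 + ((-1 + 11)/11)*(-93) = -78 + ((1/11)*10)*(-93) = -78 + (10/11)*(-93) = -78 - 930/11 = -1788/11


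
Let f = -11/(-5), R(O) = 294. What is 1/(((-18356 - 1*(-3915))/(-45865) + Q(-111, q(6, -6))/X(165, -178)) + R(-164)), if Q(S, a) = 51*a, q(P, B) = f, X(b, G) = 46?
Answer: 2109790/626088599 ≈ 0.0033698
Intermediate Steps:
f = 11/5 (f = -11*(-⅕) = 11/5 ≈ 2.2000)
q(P, B) = 11/5
1/(((-18356 - 1*(-3915))/(-45865) + Q(-111, q(6, -6))/X(165, -178)) + R(-164)) = 1/(((-18356 - 1*(-3915))/(-45865) + (51*(11/5))/46) + 294) = 1/(((-18356 + 3915)*(-1/45865) + (561/5)*(1/46)) + 294) = 1/((-14441*(-1/45865) + 561/230) + 294) = 1/((14441/45865 + 561/230) + 294) = 1/(5810339/2109790 + 294) = 1/(626088599/2109790) = 2109790/626088599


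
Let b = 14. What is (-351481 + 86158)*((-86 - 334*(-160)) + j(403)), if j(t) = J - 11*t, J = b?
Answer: -12983581005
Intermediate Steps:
J = 14
j(t) = 14 - 11*t
(-351481 + 86158)*((-86 - 334*(-160)) + j(403)) = (-351481 + 86158)*((-86 - 334*(-160)) + (14 - 11*403)) = -265323*((-86 + 53440) + (14 - 4433)) = -265323*(53354 - 4419) = -265323*48935 = -12983581005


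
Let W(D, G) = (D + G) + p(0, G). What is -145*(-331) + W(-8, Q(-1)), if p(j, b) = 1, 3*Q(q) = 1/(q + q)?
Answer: 287927/6 ≈ 47988.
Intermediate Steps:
Q(q) = 1/(6*q) (Q(q) = 1/(3*(q + q)) = 1/(3*((2*q))) = (1/(2*q))/3 = 1/(6*q))
W(D, G) = 1 + D + G (W(D, G) = (D + G) + 1 = 1 + D + G)
-145*(-331) + W(-8, Q(-1)) = -145*(-331) + (1 - 8 + (1/6)/(-1)) = 47995 + (1 - 8 + (1/6)*(-1)) = 47995 + (1 - 8 - 1/6) = 47995 - 43/6 = 287927/6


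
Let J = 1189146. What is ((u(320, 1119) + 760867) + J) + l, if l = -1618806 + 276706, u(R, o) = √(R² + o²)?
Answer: 607913 + √1354561 ≈ 6.0908e+5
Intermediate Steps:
l = -1342100
((u(320, 1119) + 760867) + J) + l = ((√(320² + 1119²) + 760867) + 1189146) - 1342100 = ((√(102400 + 1252161) + 760867) + 1189146) - 1342100 = ((√1354561 + 760867) + 1189146) - 1342100 = ((760867 + √1354561) + 1189146) - 1342100 = (1950013 + √1354561) - 1342100 = 607913 + √1354561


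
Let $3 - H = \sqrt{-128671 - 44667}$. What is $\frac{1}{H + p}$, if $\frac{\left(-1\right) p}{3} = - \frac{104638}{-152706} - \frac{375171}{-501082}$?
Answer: $- \frac{211731376704341171650}{28191964107322442764008137} + \frac{162639977770334632324 i \sqrt{173338}}{28191964107322442764008137} \approx -7.5103 \cdot 10^{-6} + 0.0024019 i$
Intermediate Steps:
$H = 3 - i \sqrt{173338}$ ($H = 3 - \sqrt{-128671 - 44667} = 3 - \sqrt{-173338} = 3 - i \sqrt{173338} \approx 3.0 - 416.34 i$)
$p = - \frac{54861540521}{12753037982}$ ($p = - 3 \left(- \frac{104638}{-152706} - \frac{375171}{-501082}\right) = - 3 \left(\left(-104638\right) \left(- \frac{1}{152706}\right) - - \frac{375171}{501082}\right) = - 3 \left(\frac{52319}{76353} + \frac{375171}{501082}\right) = \left(-3\right) \frac{54861540521}{38259113946} = - \frac{54861540521}{12753037982} \approx -4.3018$)
$\frac{1}{H + p} = \frac{1}{\left(3 - i \sqrt{173338}\right) - \frac{54861540521}{12753037982}} = \frac{1}{- \frac{16602426575}{12753037982} - i \sqrt{173338}}$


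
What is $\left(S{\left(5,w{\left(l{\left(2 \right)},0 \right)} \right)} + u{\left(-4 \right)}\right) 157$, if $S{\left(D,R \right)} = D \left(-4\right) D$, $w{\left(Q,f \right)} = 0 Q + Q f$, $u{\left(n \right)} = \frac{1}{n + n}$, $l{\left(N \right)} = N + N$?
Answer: $- \frac{125757}{8} \approx -15720.0$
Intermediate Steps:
$l{\left(N \right)} = 2 N$
$u{\left(n \right)} = \frac{1}{2 n}$
$w{\left(Q,f \right)} = Q f$ ($w{\left(Q,f \right)} = 0 + Q f = Q f$)
$S{\left(D,R \right)} = - 4 D^{2}$ ($S{\left(D,R \right)} = - 4 D D = - 4 D^{2}$)
$\left(S{\left(5,w{\left(l{\left(2 \right)},0 \right)} \right)} + u{\left(-4 \right)}\right) 157 = \left(- 4 \cdot 5^{2} + \frac{1}{2 \left(-4\right)}\right) 157 = \left(\left(-4\right) 25 + \frac{1}{2} \left(- \frac{1}{4}\right)\right) 157 = \left(-100 - \frac{1}{8}\right) 157 = \left(- \frac{801}{8}\right) 157 = - \frac{125757}{8}$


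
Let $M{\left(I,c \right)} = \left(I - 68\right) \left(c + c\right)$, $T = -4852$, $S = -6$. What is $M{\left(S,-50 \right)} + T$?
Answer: $2548$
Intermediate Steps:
$M{\left(I,c \right)} = 2 c \left(-68 + I\right)$ ($M{\left(I,c \right)} = \left(-68 + I\right) 2 c = 2 c \left(-68 + I\right)$)
$M{\left(S,-50 \right)} + T = 2 \left(-50\right) \left(-68 - 6\right) - 4852 = 2 \left(-50\right) \left(-74\right) - 4852 = 7400 - 4852 = 2548$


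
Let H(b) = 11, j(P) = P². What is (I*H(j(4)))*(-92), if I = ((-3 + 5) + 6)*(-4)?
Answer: 32384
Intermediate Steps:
I = -32 (I = (2 + 6)*(-4) = 8*(-4) = -32)
(I*H(j(4)))*(-92) = -32*11*(-92) = -352*(-92) = 32384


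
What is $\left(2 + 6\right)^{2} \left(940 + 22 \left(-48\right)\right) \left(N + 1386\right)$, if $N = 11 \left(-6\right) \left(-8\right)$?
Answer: $-14209536$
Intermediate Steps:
$N = 528$ ($N = \left(-66\right) \left(-8\right) = 528$)
$\left(2 + 6\right)^{2} \left(940 + 22 \left(-48\right)\right) \left(N + 1386\right) = \left(2 + 6\right)^{2} \left(940 + 22 \left(-48\right)\right) \left(528 + 1386\right) = 8^{2} \left(940 - 1056\right) 1914 = 64 \left(\left(-116\right) 1914\right) = 64 \left(-222024\right) = -14209536$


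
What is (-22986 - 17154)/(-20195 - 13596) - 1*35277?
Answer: -1192004967/33791 ≈ -35276.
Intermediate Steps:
(-22986 - 17154)/(-20195 - 13596) - 1*35277 = -40140/(-33791) - 35277 = -40140*(-1/33791) - 35277 = 40140/33791 - 35277 = -1192004967/33791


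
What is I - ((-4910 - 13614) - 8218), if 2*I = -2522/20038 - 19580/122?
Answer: 32589065025/1222318 ≈ 26662.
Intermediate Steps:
I = -98162931/1222318 (I = (-2522/20038 - 19580/122)/2 = (-2522*1/20038 - 19580*1/122)/2 = (-1261/10019 - 9790/61)/2 = (½)*(-98162931/611159) = -98162931/1222318 ≈ -80.309)
I - ((-4910 - 13614) - 8218) = -98162931/1222318 - ((-4910 - 13614) - 8218) = -98162931/1222318 - (-18524 - 8218) = -98162931/1222318 - 1*(-26742) = -98162931/1222318 + 26742 = 32589065025/1222318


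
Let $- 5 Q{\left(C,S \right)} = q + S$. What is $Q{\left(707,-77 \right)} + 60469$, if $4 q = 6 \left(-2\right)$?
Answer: $60485$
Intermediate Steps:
$q = -3$ ($q = \frac{6 \left(-2\right)}{4} = \frac{1}{4} \left(-12\right) = -3$)
$Q{\left(C,S \right)} = \frac{3}{5} - \frac{S}{5}$ ($Q{\left(C,S \right)} = - \frac{-3 + S}{5} = \frac{3}{5} - \frac{S}{5}$)
$Q{\left(707,-77 \right)} + 60469 = \left(\frac{3}{5} - - \frac{77}{5}\right) + 60469 = \left(\frac{3}{5} + \frac{77}{5}\right) + 60469 = 16 + 60469 = 60485$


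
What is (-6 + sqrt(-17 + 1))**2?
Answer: 20 - 48*I ≈ 20.0 - 48.0*I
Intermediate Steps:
(-6 + sqrt(-17 + 1))**2 = (-6 + sqrt(-16))**2 = (-6 + 4*I)**2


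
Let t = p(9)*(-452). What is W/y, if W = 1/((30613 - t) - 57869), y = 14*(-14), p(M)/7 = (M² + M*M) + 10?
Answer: -1/101322592 ≈ -9.8695e-9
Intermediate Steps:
p(M) = 70 + 14*M² (p(M) = 7*((M² + M*M) + 10) = 7*((M² + M²) + 10) = 7*(2*M² + 10) = 7*(10 + 2*M²) = 70 + 14*M²)
t = -544208 (t = (70 + 14*9²)*(-452) = (70 + 14*81)*(-452) = (70 + 1134)*(-452) = 1204*(-452) = -544208)
y = -196
W = 1/516952 (W = 1/((30613 - 1*(-544208)) - 57869) = 1/((30613 + 544208) - 57869) = 1/(574821 - 57869) = 1/516952 ≈ 1.9344e-6)
W/y = (1/516952)/(-196) = (1/516952)*(-1/196) = -1/101322592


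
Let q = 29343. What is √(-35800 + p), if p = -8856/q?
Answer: 8*I*√53514716833/9781 ≈ 189.21*I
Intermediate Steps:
p = -2952/9781 (p = -8856/29343 = -8856*1/29343 = -2952/9781 ≈ -0.30181)
√(-35800 + p) = √(-35800 - 2952/9781) = √(-350162752/9781) = 8*I*√53514716833/9781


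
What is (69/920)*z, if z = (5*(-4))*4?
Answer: -6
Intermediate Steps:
z = -80 (z = -20*4 = -80)
(69/920)*z = (69/920)*(-80) = (69*(1/920))*(-80) = (3/40)*(-80) = -6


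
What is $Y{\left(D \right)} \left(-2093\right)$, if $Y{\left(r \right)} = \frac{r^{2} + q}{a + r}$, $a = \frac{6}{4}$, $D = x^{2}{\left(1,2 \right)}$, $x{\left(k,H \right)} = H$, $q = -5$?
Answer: $-4186$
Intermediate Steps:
$D = 4$ ($D = 2^{2} = 4$)
$a = \frac{3}{2}$ ($a = 6 \cdot \frac{1}{4} = \frac{3}{2} \approx 1.5$)
$Y{\left(r \right)} = \frac{-5 + r^{2}}{\frac{3}{2} + r}$ ($Y{\left(r \right)} = \frac{r^{2} - 5}{\frac{3}{2} + r} = \frac{-5 + r^{2}}{\frac{3}{2} + r}$)
$Y{\left(D \right)} \left(-2093\right) = \frac{2 \left(-5 + 4^{2}\right)}{3 + 2 \cdot 4} \left(-2093\right) = \frac{2 \left(-5 + 16\right)}{3 + 8} \left(-2093\right) = 2 \cdot \frac{1}{11} \cdot 11 \left(-2093\right) = 2 \left(-2093\right) = -4186$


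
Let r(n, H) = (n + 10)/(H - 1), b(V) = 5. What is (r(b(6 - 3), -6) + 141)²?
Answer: 944784/49 ≈ 19281.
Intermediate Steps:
r(n, H) = (10 + n)/(-1 + H)
(r(b(6 - 3), -6) + 141)² = ((10 + 5)/(-1 - 6) + 141)² = (15/(-7) + 141)² = (-⅐*15 + 141)² = (-15/7 + 141)² = (972/7)² = 944784/49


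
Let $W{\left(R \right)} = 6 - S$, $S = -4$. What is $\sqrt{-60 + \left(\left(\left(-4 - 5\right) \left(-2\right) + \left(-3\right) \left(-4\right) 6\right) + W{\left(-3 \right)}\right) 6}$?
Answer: $6 \sqrt{15} \approx 23.238$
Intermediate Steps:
$W{\left(R \right)} = 10$ ($W{\left(R \right)} = 6 - -4 = 6 + 4 = 10$)
$\sqrt{-60 + \left(\left(\left(-4 - 5\right) \left(-2\right) + \left(-3\right) \left(-4\right) 6\right) + W{\left(-3 \right)}\right) 6} = \sqrt{-60 + \left(\left(\left(-4 - 5\right) \left(-2\right) + \left(-3\right) \left(-4\right) 6\right) + 10\right) 6} = \sqrt{-60 + \left(\left(\left(-9\right) \left(-2\right) + 12 \cdot 6\right) + 10\right) 6} = \sqrt{-60 + \left(\left(18 + 72\right) + 10\right) 6} = \sqrt{-60 + \left(90 + 10\right) 6} = \sqrt{-60 + 100 \cdot 6} = \sqrt{-60 + 600} = \sqrt{540} = 6 \sqrt{15}$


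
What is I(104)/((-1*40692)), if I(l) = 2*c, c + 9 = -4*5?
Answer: 29/20346 ≈ 0.0014253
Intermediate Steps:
c = -29 (c = -9 - 4*5 = -9 - 20 = -29)
I(l) = -58 (I(l) = 2*(-29) = -58)
I(104)/((-1*40692)) = -58/((-1*40692)) = -58/(-40692) = -58*(-1/40692) = 29/20346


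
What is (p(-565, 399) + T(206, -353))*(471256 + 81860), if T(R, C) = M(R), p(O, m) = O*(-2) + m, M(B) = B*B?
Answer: 24317744940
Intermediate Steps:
M(B) = B²
p(O, m) = m - 2*O (p(O, m) = -2*O + m = m - 2*O)
T(R, C) = R²
(p(-565, 399) + T(206, -353))*(471256 + 81860) = ((399 - 2*(-565)) + 206²)*(471256 + 81860) = ((399 + 1130) + 42436)*553116 = (1529 + 42436)*553116 = 43965*553116 = 24317744940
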